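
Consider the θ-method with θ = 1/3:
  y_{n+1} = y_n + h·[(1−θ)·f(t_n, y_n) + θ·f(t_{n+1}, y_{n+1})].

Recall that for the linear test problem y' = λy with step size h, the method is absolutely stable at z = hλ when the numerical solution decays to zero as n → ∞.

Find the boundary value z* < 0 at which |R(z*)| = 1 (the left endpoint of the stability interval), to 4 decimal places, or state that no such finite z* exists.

z* = -6.0000.

On y'=λy, z=hλ:
  y_{n+1} = y_n + z·[2/3·y_n + 1/3·y_{n+1}] ⇒ (1 − 1/3z)y_{n+1} = (1 + 2/3z)y_n
  so R(z) = (1 + 2/3z)/(1 − 1/3z).

Solve |R(x)|<1 on ℝ⁻.
x=-1.62: |R|=0.0519
R=−1: 1+2/3x = −1+1/3x ⇒ -1/3x=2 ⇒ x=2/(-1/3)=-6.0000
Confirm numerically:
  x=-5.608: |R|=0.95446 <1
  x=-4.647: |R|=0.82307 <1
  x=-4.497: |R|=0.79952 <1
  x=-3.958: |R|=0.70652 <1
  x=-6.218: |R|=1.02365 >1
  x=-6.045: |R|=1.00498 >1
  x=-6.044: |R|=1.00487 >1
So |R|<1 on (-6.0000, 0).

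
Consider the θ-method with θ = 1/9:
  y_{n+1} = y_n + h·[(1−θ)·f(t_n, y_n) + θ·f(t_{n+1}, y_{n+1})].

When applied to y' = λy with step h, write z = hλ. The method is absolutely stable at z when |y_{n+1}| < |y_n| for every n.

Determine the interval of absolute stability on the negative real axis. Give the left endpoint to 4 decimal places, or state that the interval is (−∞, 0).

Test eqn y'=λy, z=hλ:
  y_{n+1} = y_n + z·[8/9·y_n + 1/9·y_{n+1}] ⇒ (1 − 1/9z)y_{n+1} = (1 + 8/9z)y_n
  R(z) = (1 + 8/9z)/(1 − 1/9z).

Find x<0 with |R(x)|<1.
x=-0.51: |R|=0.5174
R=−1: 1+8/9x = −1+1/9x ⇒ -7/9x=2 ⇒ x=2/(-7/9)=-2.5714
Confirm numerically:
  x=-2.375: |R|=0.87912 <1
  x=-1.447: |R|=0.24658 <1
  x=-1.335: |R|=0.16255 <1
  x=-1.320: |R|=0.15116 <1
  x=-2.886: |R|=1.18526 >1
  x=-2.741: |R|=1.10110 >1
So |R|<1 on (-2.5714, 0).

(-2.5714, 0).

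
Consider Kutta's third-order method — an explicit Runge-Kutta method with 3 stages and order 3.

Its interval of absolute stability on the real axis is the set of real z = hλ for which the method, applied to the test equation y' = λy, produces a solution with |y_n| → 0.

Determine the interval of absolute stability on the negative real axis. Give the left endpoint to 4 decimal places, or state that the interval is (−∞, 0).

On y'=λy, z=hλ:
  order 3, 3-stage ⇒ R(z)=1+z+z^2/2+z^3/6
  (e.g. R(-1.51)=0.05622, |R|=0.05622)

Solve |R(x)|<1 on ℝ⁻.
x=-1.51: |R|=0.0562
|R(-2.22)|=0.5793 |R(-1.19)|=0.2372 |R(-0.83)|=0.4192
Bisect:
  x_lo=-3.3017 |R|=2.8499  x_hi=-0.0870 |R|=0.9166
  mid=-1.69437 |R|=0.06965 →hi
  mid=-2.49805 |R|=0.97599 →hi
  mid=-2.89988 |R|=1.75956 →lo
  mid=-2.69896 |R|=1.33348 →lo
  mid=-2.59850 |R|=1.14667 →lo
  mid=-2.54827 |R|=1.05938 →lo
  mid=-2.52316 |R|=1.01721 →lo
  mid=-2.51060 |R|=0.99648 →hi
  ...
  [-2.51276,-2.51256] ⇒ x*=-2.5127
So |R|<1 on (-2.5127, 0).

(-2.5127, 0).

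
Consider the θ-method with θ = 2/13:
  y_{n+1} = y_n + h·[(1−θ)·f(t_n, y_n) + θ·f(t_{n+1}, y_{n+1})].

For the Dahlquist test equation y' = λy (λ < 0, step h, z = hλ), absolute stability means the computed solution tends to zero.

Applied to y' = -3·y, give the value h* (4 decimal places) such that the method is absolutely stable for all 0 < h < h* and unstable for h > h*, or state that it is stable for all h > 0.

(-2.8889,0); λ=-3 ⇒ h* = (26/9)/3 = 0.9630.

With y'=λy (z=hλ):
  y_{n+1} = y_n + z·[11/13·y_n + 2/13·y_{n+1}] ⇒ (1 − 2/13z)y_{n+1} = (1 + 11/13z)y_n
  ⇒ R(z) = (1 + 11/13z)/(1 − 2/13z).

Boundary: |R(x)|=1, x<0.
x=-1.75: |R|=0.3788
R=−1: 1+11/13x = −1+2/13x ⇒ -9/13x=2 ⇒ x=2/(-9/13)=-2.8889
Confirm numerically:
  x=-2.716: |R|=0.91558 <1
  x=-1.612: |R|=0.29167 <1
  x=-1.512: |R|=0.22666 <1
  x=-1.432: |R|=0.17347 <1
  x=-3.258: |R|=1.17022 >1
  x=-2.948: |R|=1.02815 >1
  x=-2.913: |R|=1.01153 >1
So |R|<1 on (-2.8889, 0).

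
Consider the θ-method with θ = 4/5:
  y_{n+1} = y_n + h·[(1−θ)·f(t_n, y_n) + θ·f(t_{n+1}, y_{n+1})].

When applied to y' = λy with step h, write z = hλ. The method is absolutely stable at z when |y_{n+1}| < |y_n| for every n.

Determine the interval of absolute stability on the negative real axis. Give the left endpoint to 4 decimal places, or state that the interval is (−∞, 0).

On y'=λy, z=hλ:
  y_{n+1} = y_n + z·[1/5·y_n + 4/5·y_{n+1}] ⇒ (1 − 4/5z)y_{n+1} = (1 + 1/5z)y_n
  so R(z) = (1 + 1/5z)/(1 − 4/5z).

Need |R(x)|<1, x<0.
x=-1.6: |R|=0.2982
x=-2: |R|=0.2308
x=-10: |R|=0.1111
x=-100: |R|=0.2346
θ=4/5≥1/2 ⇒ |1+1/5x|<|1−4/5x| ∀x<0 ⇒ unbounded interval.

unbounded; (−∞, 0).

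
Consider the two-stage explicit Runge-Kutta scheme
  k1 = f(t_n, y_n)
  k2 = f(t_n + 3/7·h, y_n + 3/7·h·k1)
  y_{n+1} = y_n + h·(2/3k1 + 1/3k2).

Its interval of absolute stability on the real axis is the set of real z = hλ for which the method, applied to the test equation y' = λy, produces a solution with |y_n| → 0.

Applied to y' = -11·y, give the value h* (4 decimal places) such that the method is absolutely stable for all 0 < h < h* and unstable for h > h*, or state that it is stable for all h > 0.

Test eqn y'=λy, z=hλ:
  k1=λy_n ⇒ h·k1=z·y_n;  k2=λ(1+3/7z)y_n ⇒ h·k2=z(1+3/7z)y_n
  y_{n+1}/y_n = 1 + 2/3z + 1/3z(1+3/7z) = 1 + z + 1/7z²
  ⇒ R(z) = 1 + z + 1/7z².

Need |R(x)|<1, x<0.
x=-0.54: |R|=0.5017
R=1: x+1/7x²=0 ⇒ x=−7=-7.0000; min R=1−1/(4·1/7)=-0.7500>−1
Confirm numerically:
  x=-6.436: |R|=0.48144 <1
  x=-4.507: |R|=0.60514 <1
  x=-3.720: |R|=0.74309 <1
  x=-7.457: |R|=1.48684 >1
  x=-7.433: |R|=1.45978 >1
  x=-7.339: |R|=1.35542 >1
Interval (-7.0000, 0).

(-7.0000,0); λ=-11 ⇒ h* = (7)/11 = 0.6364.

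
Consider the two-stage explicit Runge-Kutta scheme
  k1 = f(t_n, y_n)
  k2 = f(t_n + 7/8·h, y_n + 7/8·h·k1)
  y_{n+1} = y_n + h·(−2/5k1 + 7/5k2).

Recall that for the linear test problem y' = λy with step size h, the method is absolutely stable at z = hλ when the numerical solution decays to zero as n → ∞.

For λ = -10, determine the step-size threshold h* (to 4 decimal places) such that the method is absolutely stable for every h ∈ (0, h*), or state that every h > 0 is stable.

On y'=λy, z=hλ:
  k1=λy_n ⇒ h·k1=z·y_n;  k2=λ(1+7/8z)y_n ⇒ h·k2=z(1+7/8z)y_n
  y_{n+1}/y_n = 1 − 2/5z + 7/5z(1+7/8z) = 1 + z + 49/40z²
  R(z) = 1 + z + 49/40z².

Need |R(x)|<1, x<0.
x=-0.93: |R|=1.1295
R=1: x+49/40x²=0 ⇒ x=−40/49=-0.8163; min R=1−1/(4·49/40)=0.7959>−1
Confirm numerically:
  x=-0.748: |R|=0.93739 <1
  x=-0.668: |R|=0.87862 <1
  x=-0.506: |R|=0.80764 <1
  x=-1.328: |R|=1.83239 >1
  x=-1.305: |R|=1.78121 >1
So |R|<1 on (-0.8163, 0).

(-0.8163,0); λ=-10 ⇒ h* = (40/49)/10 = 0.0816.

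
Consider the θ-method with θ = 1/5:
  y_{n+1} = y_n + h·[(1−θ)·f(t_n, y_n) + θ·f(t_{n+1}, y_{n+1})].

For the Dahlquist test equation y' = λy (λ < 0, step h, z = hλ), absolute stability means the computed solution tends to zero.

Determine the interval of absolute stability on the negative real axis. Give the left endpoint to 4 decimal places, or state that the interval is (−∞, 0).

z∈(-3.3333,0).

Test eqn y'=λy, z=hλ:
  y_{n+1} = y_n + z·[4/5·y_n + 1/5·y_{n+1}] ⇒ (1 − 1/5z)y_{n+1} = (1 + 4/5z)y_n
  ⇒ R(z) = (1 + 4/5z)/(1 − 1/5z).

Solve |R(x)|<1 on ℝ⁻.
x=-1.74: |R|=0.2908
R=−1: 1+4/5x = −1+1/5x ⇒ -3/5x=2 ⇒ x=2/(-3/5)=-3.3333
Confirm numerically:
  x=-3.145: |R|=0.93063 <1
  x=-2.750: |R|=0.77419 <1
  x=-2.744: |R|=0.77169 <1
  x=-1.804: |R|=0.32569 <1
  x=-3.448: |R|=1.04072 >1
  x=-3.421: |R|=1.03123 >1
Stable set (-3.3333, 0).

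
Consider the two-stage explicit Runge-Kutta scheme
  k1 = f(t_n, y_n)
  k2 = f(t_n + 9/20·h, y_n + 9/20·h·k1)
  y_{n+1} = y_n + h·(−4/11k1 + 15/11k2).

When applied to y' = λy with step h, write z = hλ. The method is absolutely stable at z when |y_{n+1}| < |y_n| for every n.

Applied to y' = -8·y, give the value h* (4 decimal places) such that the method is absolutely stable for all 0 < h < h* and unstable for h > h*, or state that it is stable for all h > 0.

(-1.6296,0); λ=-8 ⇒ h* = (44/27)/8 = 0.2037.

With y'=λy (z=hλ):
  k1=λy_n ⇒ h·k1=z·y_n;  k2=λ(1+9/20z)y_n ⇒ h·k2=z(1+9/20z)y_n
  y_{n+1}/y_n = 1 − 4/11z + 15/11z(1+9/20z) = 1 + z + 27/44z²
  ⇒ R(z) = 1 + z + 27/44z².

Find x<0 with |R(x)|<1.
x=-0.3: |R|=0.7552
R=1: x+27/44x²=0 ⇒ x=−44/27=-1.6296; min R=1−1/(4·27/44)=0.5926>−1
Confirm numerically:
  x=-1.144: |R|=0.65909 <1
  x=-1.053: |R|=0.62741 <1
  x=-1.004: |R|=0.61456 <1
  x=-0.784: |R|=0.59318 <1
  x=-2.002: |R|=1.45746 >1
  x=-1.941: |R|=1.37086 >1
  x=-1.813: |R|=1.20400 >1
Interval (-1.6296, 0).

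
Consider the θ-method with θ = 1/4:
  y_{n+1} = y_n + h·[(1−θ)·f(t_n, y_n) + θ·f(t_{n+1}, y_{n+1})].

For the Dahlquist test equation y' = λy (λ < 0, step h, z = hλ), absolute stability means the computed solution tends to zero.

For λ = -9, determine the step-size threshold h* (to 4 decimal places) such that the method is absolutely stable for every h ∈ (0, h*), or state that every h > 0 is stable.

(-4.0000,0); λ=-9 ⇒ h* = (4)/9 = 0.4444.

Test eqn y'=λy, z=hλ:
  y_{n+1} = y_n + z·[3/4·y_n + 1/4·y_{n+1}] ⇒ (1 − 1/4z)y_{n+1} = (1 + 3/4z)y_n
  Hence R(z) = (1 + 3/4z)/(1 − 1/4z).

Solve |R(x)|<1 on ℝ⁻.
x=-1.09: |R|=0.1434
R=−1: 1+3/4x = −1+1/4x ⇒ -1/2x=2 ⇒ x=2/(-1/2)=-4.0000
Confirm numerically:
  x=-3.961: |R|=0.99020 <1
  x=-3.880: |R|=0.96954 <1
  x=-2.690: |R|=0.60837 <1
  x=-4.519: |R|=1.12185 >1
  x=-4.143: |R|=1.03512 >1
Stable set (-4.0000, 0).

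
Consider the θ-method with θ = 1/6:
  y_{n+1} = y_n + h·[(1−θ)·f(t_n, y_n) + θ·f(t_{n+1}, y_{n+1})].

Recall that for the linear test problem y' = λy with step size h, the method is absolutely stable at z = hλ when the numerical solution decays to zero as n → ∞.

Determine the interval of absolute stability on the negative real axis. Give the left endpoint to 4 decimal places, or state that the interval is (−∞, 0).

With y'=λy (z=hλ):
  y_{n+1} = y_n + z·[5/6·y_n + 1/6·y_{n+1}] ⇒ (1 − 1/6z)y_{n+1} = (1 + 5/6z)y_n
  ⇒ R(z) = (1 + 5/6z)/(1 − 1/6z).

Need |R(x)|<1, x<0.
x=-0.96: |R|=0.1724
R=−1: 1+5/6x = −1+1/6x ⇒ -2/3x=2 ⇒ x=2/(-2/3)=-3.0000
Confirm numerically:
  x=-2.867: |R|=0.94000 <1
  x=-1.742: |R|=0.35004 <1
  x=-1.709: |R|=0.33013 <1
  x=-3.155: |R|=1.06772 >1
  x=-3.052: |R|=1.02298 >1
Stable set (-3.0000, 0).

z∈(-3.0000,0).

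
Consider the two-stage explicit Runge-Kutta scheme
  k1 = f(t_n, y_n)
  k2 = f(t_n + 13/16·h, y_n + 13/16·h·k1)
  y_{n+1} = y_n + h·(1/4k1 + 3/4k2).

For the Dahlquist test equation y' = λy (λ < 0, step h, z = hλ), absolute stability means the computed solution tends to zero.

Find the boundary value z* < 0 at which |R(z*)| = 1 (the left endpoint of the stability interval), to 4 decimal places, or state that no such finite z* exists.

z* = -1.6410.

Set f=λy, z=hλ:
  k1=λy_n ⇒ h·k1=z·y_n;  k2=λ(1+13/16z)y_n ⇒ h·k2=z(1+13/16z)y_n
  y_{n+1}/y_n = 1 + 1/4z + 3/4z(1+13/16z) = 1 + z + 39/64z²
  R(z) = 1 + z + 39/64z².

Find x<0 with |R(x)|<1.
x=-0.59: |R|=0.6221
R=1: x+39/64x²=0 ⇒ x=−64/39=-1.6410; min R=1−1/(4·39/64)=0.5897>−1
Confirm numerically:
  x=-1.473: |R|=0.84918 <1
  x=-1.175: |R|=0.66632 <1
  x=-1.121: |R|=0.64477 <1
  x=-0.978: |R|=0.60486 <1
  x=-1.990: |R|=1.42319 >1
  x=-1.911: |R|=1.31439 >1
So |R|<1 on (-1.6410, 0).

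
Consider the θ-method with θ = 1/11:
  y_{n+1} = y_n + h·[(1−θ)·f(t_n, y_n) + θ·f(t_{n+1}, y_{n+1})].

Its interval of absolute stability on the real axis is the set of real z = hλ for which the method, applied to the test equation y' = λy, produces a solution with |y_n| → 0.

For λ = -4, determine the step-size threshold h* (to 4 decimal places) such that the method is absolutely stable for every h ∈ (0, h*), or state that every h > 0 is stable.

With y'=λy (z=hλ):
  y_{n+1} = y_n + z·[10/11·y_n + 1/11·y_{n+1}] ⇒ (1 − 1/11z)y_{n+1} = (1 + 10/11z)y_n
  ⇒ R(z) = (1 + 10/11z)/(1 − 1/11z).

Boundary: |R(x)|=1, x<0.
x=-1.36: |R|=0.2104
R=−1: 1+10/11x = −1+1/11x ⇒ -9/11x=2 ⇒ x=2/(-9/11)=-2.4444
Confirm numerically:
  x=-2.296: |R|=0.89952 <1
  x=-2.154: |R|=0.80128 <1
  x=-1.351: |R|=0.20322 <1
  x=-1.063: |R|=0.03067 <1
  x=-2.832: |R|=1.25217 >1
  x=-2.563: |R|=1.07867 >1
So |R|<1 on (-2.4444, 0).

(-2.4444,0); λ=-4 ⇒ h* = (22/9)/4 = 0.6111.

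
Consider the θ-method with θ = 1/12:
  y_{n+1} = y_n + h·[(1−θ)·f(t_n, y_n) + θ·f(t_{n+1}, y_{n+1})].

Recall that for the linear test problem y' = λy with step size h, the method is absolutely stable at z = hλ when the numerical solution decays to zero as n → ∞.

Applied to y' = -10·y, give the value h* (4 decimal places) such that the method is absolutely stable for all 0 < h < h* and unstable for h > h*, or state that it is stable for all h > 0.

Set f=λy, z=hλ:
  y_{n+1} = y_n + z·[11/12·y_n + 1/12·y_{n+1}] ⇒ (1 − 1/12z)y_{n+1} = (1 + 11/12z)y_n
  Hence R(z) = (1 + 11/12z)/(1 − 1/12z).

Boundary: |R(x)|=1, x<0.
x=-0.95: |R|=0.1197
R=−1: 1+11/12x = −1+1/12x ⇒ -5/6x=2 ⇒ x=2/(-5/6)=-2.4000
Confirm numerically:
  x=-1.971: |R|=0.69294 <1
  x=-1.635: |R|=0.43894 <1
  x=-1.278: |R|=0.15499 <1
  x=-2.790: |R|=1.26369 >1
  x=-2.544: |R|=1.09901 >1
Stable set (-2.4000, 0).

(-2.4000,0); λ=-10 ⇒ h* = (12/5)/10 = 0.2400.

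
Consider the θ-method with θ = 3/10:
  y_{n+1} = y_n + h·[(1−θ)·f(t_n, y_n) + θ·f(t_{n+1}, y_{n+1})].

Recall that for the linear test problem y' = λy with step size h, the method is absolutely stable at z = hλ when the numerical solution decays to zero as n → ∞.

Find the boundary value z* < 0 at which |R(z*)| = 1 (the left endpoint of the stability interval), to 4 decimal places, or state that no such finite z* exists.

left endpoint -5.0000.

With y'=λy (z=hλ):
  y_{n+1} = y_n + z·[7/10·y_n + 3/10·y_{n+1}] ⇒ (1 − 3/10z)y_{n+1} = (1 + 7/10z)y_n
  Hence R(z) = (1 + 7/10z)/(1 − 3/10z).

Find x<0 with |R(x)|<1.
x=-0.9: |R|=0.2913
R=−1: 1+7/10x = −1+3/10x ⇒ -2/5x=2 ⇒ x=2/(-2/5)=-5.0000
Confirm numerically:
  x=-4.804: |R|=0.96788 <1
  x=-2.328: |R|=0.37070 <1
  x=-2.289: |R|=0.35709 <1
  x=-5.500: |R|=1.07547 >1
  x=-5.367: |R|=1.05624 >1
  x=-5.087: |R|=1.01378 >1
Interval (-5.0000, 0).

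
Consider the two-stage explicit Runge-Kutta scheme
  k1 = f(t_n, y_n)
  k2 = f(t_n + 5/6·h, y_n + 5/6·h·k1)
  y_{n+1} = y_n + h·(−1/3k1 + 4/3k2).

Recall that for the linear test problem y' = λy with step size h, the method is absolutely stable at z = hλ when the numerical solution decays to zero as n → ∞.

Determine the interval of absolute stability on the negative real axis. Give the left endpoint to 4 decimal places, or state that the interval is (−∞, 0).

Set f=λy, z=hλ:
  k1=λy_n ⇒ h·k1=z·y_n;  k2=λ(1+5/6z)y_n ⇒ h·k2=z(1+5/6z)y_n
  y_{n+1}/y_n = 1 − 1/3z + 4/3z(1+5/6z) = 1 + z + 10/9z²
  Hence R(z) = 1 + z + 10/9z².

Solve |R(x)|<1 on ℝ⁻.
x=-1.15: |R|=1.3194
R=1: x+10/9x²=0 ⇒ x=−9/10=-0.9000; min R=1−1/(4·10/9)=0.7750>−1
Confirm numerically:
  x=-0.767: |R|=0.88665 <1
  x=-0.533: |R|=0.78265 <1
  x=-0.446: |R|=0.77502 <1
  x=-1.208: |R|=1.41340 >1
  x=-1.041: |R|=1.16309 >1
  x=-1.039: |R|=1.16047 >1
Stable set (-0.9000, 0).

z∈(-0.9000,0).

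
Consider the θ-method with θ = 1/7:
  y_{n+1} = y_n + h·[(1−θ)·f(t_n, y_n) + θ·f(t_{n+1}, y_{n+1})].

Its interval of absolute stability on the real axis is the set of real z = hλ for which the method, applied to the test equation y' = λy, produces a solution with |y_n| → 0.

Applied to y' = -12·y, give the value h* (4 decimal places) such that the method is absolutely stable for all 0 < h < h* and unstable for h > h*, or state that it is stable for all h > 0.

Test eqn y'=λy, z=hλ:
  y_{n+1} = y_n + z·[6/7·y_n + 1/7·y_{n+1}] ⇒ (1 − 1/7z)y_{n+1} = (1 + 6/7z)y_n
  ⇒ R(z) = (1 + 6/7z)/(1 − 1/7z).

Need |R(x)|<1, x<0.
x=-1.73: |R|=0.3872
R=−1: 1+6/7x = −1+1/7x ⇒ -5/7x=2 ⇒ x=2/(-5/7)=-2.8000
Confirm numerically:
  x=-2.273: |R|=0.71584 <1
  x=-1.874: |R|=0.47825 <1
  x=-1.529: |R|=0.25490 <1
  x=-3.302: |R|=1.24364 >1
  x=-2.851: |R|=1.02589 >1
Stable set (-2.8000, 0).

(-2.8000,0); λ=-12 ⇒ h* = (14/5)/12 = 0.2333.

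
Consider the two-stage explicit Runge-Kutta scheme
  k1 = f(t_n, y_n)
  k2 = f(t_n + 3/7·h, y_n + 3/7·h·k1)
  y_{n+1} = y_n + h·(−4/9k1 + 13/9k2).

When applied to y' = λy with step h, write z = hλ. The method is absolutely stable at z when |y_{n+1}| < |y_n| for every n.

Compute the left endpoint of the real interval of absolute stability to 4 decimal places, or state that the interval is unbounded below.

Test eqn y'=λy, z=hλ:
  k1=λy_n ⇒ h·k1=z·y_n;  k2=λ(1+3/7z)y_n ⇒ h·k2=z(1+3/7z)y_n
  y_{n+1}/y_n = 1 − 4/9z + 13/9z(1+3/7z) = 1 + z + 13/21z²
  R(z) = 1 + z + 13/21z².

Boundary: |R(x)|=1, x<0.
x=-1.67: |R|=1.0565
R=1: x+13/21x²=0 ⇒ x=−21/13=-1.6154; min R=1−1/(4·13/21)=0.5962>−1
Confirm numerically:
  x=-1.575: |R|=0.96062 <1
  x=-1.507: |R|=0.89889 <1
  x=-1.472: |R|=0.86934 <1
  x=-0.785: |R|=0.59647 <1
  x=-2.194: |R|=1.78587 >1
  x=-1.800: |R|=1.20571 >1
Stable set (-1.6154, 0).

left endpoint -1.6154.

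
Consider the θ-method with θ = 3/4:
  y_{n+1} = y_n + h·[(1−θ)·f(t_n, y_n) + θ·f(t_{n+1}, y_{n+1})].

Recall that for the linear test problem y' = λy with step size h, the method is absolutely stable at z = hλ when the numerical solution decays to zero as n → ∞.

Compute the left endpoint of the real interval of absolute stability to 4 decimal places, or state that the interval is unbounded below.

interval (−∞, 0).

Set f=λy, z=hλ:
  y_{n+1} = y_n + z·[1/4·y_n + 3/4·y_{n+1}] ⇒ (1 − 3/4z)y_{n+1} = (1 + 1/4z)y_n
  so R(z) = (1 + 1/4z)/(1 − 3/4z).

Solve |R(x)|<1 on ℝ⁻.
x=-1.17: |R|=0.3768
x=-2: |R|=0.2000
x=-10: |R|=0.1765
x=-100: |R|=0.3158
θ=3/4≥1/2 ⇒ |1+1/4x|<|1−3/4x| ∀x<0 ⇒ unbounded interval.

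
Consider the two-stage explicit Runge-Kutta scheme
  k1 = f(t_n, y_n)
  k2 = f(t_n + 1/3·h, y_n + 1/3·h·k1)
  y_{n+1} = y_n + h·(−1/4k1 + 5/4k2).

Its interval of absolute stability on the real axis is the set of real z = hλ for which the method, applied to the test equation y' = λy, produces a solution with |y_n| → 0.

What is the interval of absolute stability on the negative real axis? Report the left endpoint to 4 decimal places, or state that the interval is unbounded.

Set f=λy, z=hλ:
  k1=λy_n ⇒ h·k1=z·y_n;  k2=λ(1+1/3z)y_n ⇒ h·k2=z(1+1/3z)y_n
  y_{n+1}/y_n = 1 − 1/4z + 5/4z(1+1/3z) = 1 + z + 5/12z²
  ⇒ R(z) = 1 + z + 5/12z².

Need |R(x)|<1, x<0.
x=-1.42: |R|=0.4202
R=1: x+5/12x²=0 ⇒ x=−12/5=-2.4000; min R=1−1/(4·5/12)=0.4000>−1
Confirm numerically:
  x=-1.425: |R|=0.42109 <1
  x=-1.090: |R|=0.40504 <1
  x=-1.081: |R|=0.40590 <1
  x=-0.974: |R|=0.42128 <1
  x=-2.806: |R|=1.47468 >1
  x=-2.464: |R|=1.06571 >1
So |R|<1 on (-2.4000, 0).

z∈(-2.4000,0).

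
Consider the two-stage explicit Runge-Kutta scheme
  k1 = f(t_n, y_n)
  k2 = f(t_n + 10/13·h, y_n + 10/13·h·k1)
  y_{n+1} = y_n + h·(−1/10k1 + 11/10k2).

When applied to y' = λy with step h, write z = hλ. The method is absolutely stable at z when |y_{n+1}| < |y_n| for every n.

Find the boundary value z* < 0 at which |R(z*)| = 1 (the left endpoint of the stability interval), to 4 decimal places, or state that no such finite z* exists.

z* = -1.1818.

On y'=λy, z=hλ:
  k1=λy_n ⇒ h·k1=z·y_n;  k2=λ(1+10/13z)y_n ⇒ h·k2=z(1+10/13z)y_n
  y_{n+1}/y_n = 1 − 1/10z + 11/10z(1+10/13z) = 1 + z + 11/13z²
  R(z) = 1 + z + 11/13z².

Need |R(x)|<1, x<0.
x=-0.56: |R|=0.7054
R=1: x+11/13x²=0 ⇒ x=−13/11=-1.1818; min R=1−1/(4·11/13)=0.7045>−1
Confirm numerically:
  x=-0.810: |R|=0.74516 <1
  x=-0.712: |R|=0.71695 <1
  x=-0.706: |R|=0.71575 <1
  x=-0.536: |R|=0.70710 <1
  x=-1.414: |R|=1.27780 >1
  x=-1.317: |R|=1.15064 >1
Interval (-1.1818, 0).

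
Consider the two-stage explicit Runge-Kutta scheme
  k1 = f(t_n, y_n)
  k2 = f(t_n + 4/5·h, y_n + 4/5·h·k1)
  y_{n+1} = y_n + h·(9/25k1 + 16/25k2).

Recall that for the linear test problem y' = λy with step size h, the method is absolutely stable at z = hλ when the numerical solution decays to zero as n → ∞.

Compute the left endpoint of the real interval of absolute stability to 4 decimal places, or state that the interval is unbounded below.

Test eqn y'=λy, z=hλ:
  k1=λy_n ⇒ h·k1=z·y_n;  k2=λ(1+4/5z)y_n ⇒ h·k2=z(1+4/5z)y_n
  y_{n+1}/y_n = 1 + 9/25z + 16/25z(1+4/5z) = 1 + z + 64/125z²
  R(z) = 1 + z + 64/125z².

Find x<0 with |R(x)|<1.
x=-0.7: |R|=0.5509
R=1: x+64/125x²=0 ⇒ x=−125/64=-1.9531; min R=1−1/(4·64/125)=0.5117>−1
Confirm numerically:
  x=-1.554: |R|=0.68244 <1
  x=-1.433: |R|=0.61839 <1
  x=-1.306: |R|=0.56729 <1
  x=-0.947: |R|=0.51217 <1
  x=-2.485: |R|=1.67672 >1
  x=-2.337: |R|=1.45932 >1
  x=-2.041: |R|=1.09183 >1
So |R|<1 on (-1.9531, 0).

left endpoint -1.9531.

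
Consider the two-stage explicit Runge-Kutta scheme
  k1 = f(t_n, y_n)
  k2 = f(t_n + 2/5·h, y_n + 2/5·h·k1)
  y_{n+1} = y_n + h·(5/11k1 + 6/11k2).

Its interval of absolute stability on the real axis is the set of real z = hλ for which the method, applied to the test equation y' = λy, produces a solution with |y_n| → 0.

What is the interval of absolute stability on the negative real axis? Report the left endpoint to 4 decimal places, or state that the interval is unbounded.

(-4.5833, 0).

With y'=λy (z=hλ):
  k1=λy_n ⇒ h·k1=z·y_n;  k2=λ(1+2/5z)y_n ⇒ h·k2=z(1+2/5z)y_n
  y_{n+1}/y_n = 1 + 5/11z + 6/11z(1+2/5z) = 1 + z + 12/55z²
  R(z) = 1 + z + 12/55z².

Find x<0 with |R(x)|<1.
x=-0.4: |R|=0.6349
R=1: x+12/55x²=0 ⇒ x=−55/12=-4.5833; min R=1−1/(4·12/55)=-0.1458>−1
Confirm numerically:
  x=-2.938: |R|=0.05469 <1
  x=-2.937: |R|=0.05497 <1
  x=-2.779: |R|=0.09402 <1
  x=-1.895: |R|=0.11150 <1
  x=-4.889: |R|=1.32605 >1
  x=-4.705: |R|=1.12490 >1
So |R|<1 on (-4.5833, 0).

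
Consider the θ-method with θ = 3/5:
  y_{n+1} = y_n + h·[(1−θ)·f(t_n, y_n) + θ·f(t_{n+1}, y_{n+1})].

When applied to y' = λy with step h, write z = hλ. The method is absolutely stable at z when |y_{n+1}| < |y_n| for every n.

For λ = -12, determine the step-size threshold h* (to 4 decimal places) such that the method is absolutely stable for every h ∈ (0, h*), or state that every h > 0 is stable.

Test eqn y'=λy, z=hλ:
  y_{n+1} = y_n + z·[2/5·y_n + 3/5·y_{n+1}] ⇒ (1 − 3/5z)y_{n+1} = (1 + 2/5z)y_n
  so R(z) = (1 + 2/5z)/(1 − 3/5z).

Need |R(x)|<1, x<0.
x=-1.34: |R|=0.2572
x=-2: |R|=0.0909
x=-10: |R|=0.4286
x=-100: |R|=0.6393
θ=3/5≥1/2 ⇒ |1+2/5x|<|1−3/5x| ∀x<0 ⇒ interval (−∞,0).

unbounded; (−∞, 0). Any h>0 works for λ=-12.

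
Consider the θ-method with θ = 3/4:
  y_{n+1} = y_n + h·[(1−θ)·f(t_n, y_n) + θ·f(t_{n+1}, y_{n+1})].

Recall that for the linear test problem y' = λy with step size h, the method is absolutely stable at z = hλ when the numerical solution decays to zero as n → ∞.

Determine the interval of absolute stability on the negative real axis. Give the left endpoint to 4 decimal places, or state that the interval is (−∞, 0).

interval (−∞, 0).

With y'=λy (z=hλ):
  y_{n+1} = y_n + z·[1/4·y_n + 3/4·y_{n+1}] ⇒ (1 − 3/4z)y_{n+1} = (1 + 1/4z)y_n
  R(z) = (1 + 1/4z)/(1 − 3/4z).

Boundary: |R(x)|=1, x<0.
x=-0.61: |R|=0.5815
x=-2: |R|=0.2000
x=-10: |R|=0.1765
x=-100: |R|=0.3158
θ=3/4≥1/2 ⇒ |1+1/4x|<|1−3/4x| ∀x<0 ⇒ unbounded interval.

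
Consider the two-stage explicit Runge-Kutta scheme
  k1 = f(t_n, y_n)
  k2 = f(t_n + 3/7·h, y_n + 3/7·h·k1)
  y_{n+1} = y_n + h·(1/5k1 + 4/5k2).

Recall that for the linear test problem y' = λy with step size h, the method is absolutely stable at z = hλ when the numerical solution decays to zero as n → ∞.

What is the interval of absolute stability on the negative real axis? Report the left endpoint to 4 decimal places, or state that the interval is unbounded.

z∈(-2.9167,0).

Test eqn y'=λy, z=hλ:
  k1=λy_n ⇒ h·k1=z·y_n;  k2=λ(1+3/7z)y_n ⇒ h·k2=z(1+3/7z)y_n
  y_{n+1}/y_n = 1 + 1/5z + 4/5z(1+3/7z) = 1 + z + 12/35z²
  so R(z) = 1 + z + 12/35z².

Need |R(x)|<1, x<0.
x=-0.88: |R|=0.3855
R=1: x+12/35x²=0 ⇒ x=−35/12=-2.9167; min R=1−1/(4·12/35)=0.2708>−1
Confirm numerically:
  x=-2.425: |R|=0.59121 <1
  x=-2.262: |R|=0.49228 <1
  x=-2.192: |R|=0.45538 <1
  x=-3.388: |R|=1.54750 >1
  x=-3.349: |R|=1.49642 >1
  x=-3.209: |R|=1.32163 >1
So |R|<1 on (-2.9167, 0).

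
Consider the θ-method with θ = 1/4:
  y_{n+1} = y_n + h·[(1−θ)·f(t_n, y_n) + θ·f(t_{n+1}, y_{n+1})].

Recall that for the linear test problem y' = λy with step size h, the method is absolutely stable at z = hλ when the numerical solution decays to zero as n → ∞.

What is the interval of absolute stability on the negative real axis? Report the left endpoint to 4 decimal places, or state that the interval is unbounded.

On y'=λy, z=hλ:
  y_{n+1} = y_n + z·[3/4·y_n + 1/4·y_{n+1}] ⇒ (1 − 1/4z)y_{n+1} = (1 + 3/4z)y_n
  R(z) = (1 + 3/4z)/(1 − 1/4z).

Solve |R(x)|<1 on ℝ⁻.
x=-1.29: |R|=0.0246
R=−1: 1+3/4x = −1+1/4x ⇒ -1/2x=2 ⇒ x=2/(-1/2)=-4.0000
Confirm numerically:
  x=-3.690: |R|=0.91938 <1
  x=-3.228: |R|=0.78639 <1
  x=-2.244: |R|=0.43754 <1
  x=-4.484: |R|=1.11410 >1
  x=-4.095: |R|=1.02347 >1
Interval (-4.0000, 0).

(-4.0000, 0).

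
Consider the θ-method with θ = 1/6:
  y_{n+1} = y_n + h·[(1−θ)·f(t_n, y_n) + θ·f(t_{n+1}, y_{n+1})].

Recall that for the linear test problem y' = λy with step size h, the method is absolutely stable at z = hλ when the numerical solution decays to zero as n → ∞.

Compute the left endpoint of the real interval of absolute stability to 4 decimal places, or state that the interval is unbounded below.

Test eqn y'=λy, z=hλ:
  y_{n+1} = y_n + z·[5/6·y_n + 1/6·y_{n+1}] ⇒ (1 − 1/6z)y_{n+1} = (1 + 5/6z)y_n
  ⇒ R(z) = (1 + 5/6z)/(1 − 1/6z).

Need |R(x)|<1, x<0.
x=-0.76: |R|=0.3254
R=−1: 1+5/6x = −1+1/6x ⇒ -2/3x=2 ⇒ x=2/(-2/3)=-3.0000
Confirm numerically:
  x=-1.906: |R|=0.44650 <1
  x=-1.771: |R|=0.36739 <1
  x=-1.468: |R|=0.17943 <1
  x=-3.582: |R|=1.24296 >1
  x=-3.388: |R|=1.16532 >1
Stable set (-3.0000, 0).

left endpoint -3.0000.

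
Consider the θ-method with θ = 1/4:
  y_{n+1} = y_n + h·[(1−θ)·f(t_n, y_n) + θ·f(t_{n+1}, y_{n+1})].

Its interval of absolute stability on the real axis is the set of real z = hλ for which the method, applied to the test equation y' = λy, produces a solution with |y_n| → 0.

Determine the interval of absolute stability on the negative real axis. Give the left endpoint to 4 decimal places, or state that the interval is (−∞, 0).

Set f=λy, z=hλ:
  y_{n+1} = y_n + z·[3/4·y_n + 1/4·y_{n+1}] ⇒ (1 − 1/4z)y_{n+1} = (1 + 3/4z)y_n
  so R(z) = (1 + 3/4z)/(1 − 1/4z).

Boundary: |R(x)|=1, x<0.
x=-1.33: |R|=0.0019
R=−1: 1+3/4x = −1+1/4x ⇒ -1/2x=2 ⇒ x=2/(-1/2)=-4.0000
Confirm numerically:
  x=-3.384: |R|=0.83315 <1
  x=-2.989: |R|=0.71069 <1
  x=-1.834: |R|=0.25746 <1
  x=-1.704: |R|=0.19495 <1
  x=-4.568: |R|=1.13259 >1
  x=-4.347: |R|=1.08314 >1
  x=-4.231: |R|=1.05613 >1
So |R|<1 on (-4.0000, 0).

(-4.0000, 0).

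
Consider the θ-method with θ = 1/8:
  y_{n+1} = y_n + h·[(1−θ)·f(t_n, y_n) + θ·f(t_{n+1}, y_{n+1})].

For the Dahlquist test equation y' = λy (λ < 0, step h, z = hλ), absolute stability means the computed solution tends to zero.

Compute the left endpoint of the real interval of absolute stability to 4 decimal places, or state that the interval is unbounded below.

z* = -2.6667.

Set f=λy, z=hλ:
  y_{n+1} = y_n + z·[7/8·y_n + 1/8·y_{n+1}] ⇒ (1 − 1/8z)y_{n+1} = (1 + 7/8z)y_n
  so R(z) = (1 + 7/8z)/(1 − 1/8z).

Need |R(x)|<1, x<0.
x=-0.41: |R|=0.6100
R=−1: 1+7/8x = −1+1/8x ⇒ -3/4x=2 ⇒ x=2/(-3/4)=-2.6667
Confirm numerically:
  x=-2.314: |R|=0.79484 <1
  x=-2.264: |R|=0.76461 <1
  x=-2.216: |R|=0.73532 <1
  x=-1.361: |R|=0.16312 <1
  x=-3.125: |R|=1.24719 >1
  x=-3.031: |R|=1.19817 >1
Interval (-2.6667, 0).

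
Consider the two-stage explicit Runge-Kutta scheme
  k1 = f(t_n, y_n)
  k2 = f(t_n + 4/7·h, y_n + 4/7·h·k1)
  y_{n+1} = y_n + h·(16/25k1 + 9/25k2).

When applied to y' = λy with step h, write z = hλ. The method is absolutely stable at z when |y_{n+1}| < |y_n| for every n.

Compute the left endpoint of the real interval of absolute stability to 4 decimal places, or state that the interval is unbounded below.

left endpoint -4.8611.

Test eqn y'=λy, z=hλ:
  k1=λy_n ⇒ h·k1=z·y_n;  k2=λ(1+4/7z)y_n ⇒ h·k2=z(1+4/7z)y_n
  y_{n+1}/y_n = 1 + 16/25z + 9/25z(1+4/7z) = 1 + z + 36/175z²
  so R(z) = 1 + z + 36/175z².

Find x<0 with |R(x)|<1.
x=-0.66: |R|=0.4296
R=1: x+36/175x²=0 ⇒ x=−175/36=-4.8611; min R=1−1/(4·36/175)=-0.2153>−1
Confirm numerically:
  x=-4.389: |R|=0.57374 <1
  x=-3.147: |R|=0.10969 <1
  x=-3.010: |R|=0.14621 <1
  x=-2.933: |R|=0.16335 <1
  x=-5.140: |R|=1.29489 >1
  x=-5.009: |R|=1.15239 >1
Stable set (-4.8611, 0).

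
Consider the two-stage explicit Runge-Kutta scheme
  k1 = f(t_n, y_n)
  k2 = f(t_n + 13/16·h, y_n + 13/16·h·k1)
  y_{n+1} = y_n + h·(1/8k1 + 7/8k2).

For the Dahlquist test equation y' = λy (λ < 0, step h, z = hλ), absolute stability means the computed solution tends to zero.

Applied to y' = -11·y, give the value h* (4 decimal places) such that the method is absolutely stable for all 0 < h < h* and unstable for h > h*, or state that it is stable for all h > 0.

On y'=λy, z=hλ:
  k1=λy_n ⇒ h·k1=z·y_n;  k2=λ(1+13/16z)y_n ⇒ h·k2=z(1+13/16z)y_n
  y_{n+1}/y_n = 1 + 1/8z + 7/8z(1+13/16z) = 1 + z + 91/128z²
  R(z) = 1 + z + 91/128z².

Solve |R(x)|<1 on ℝ⁻.
x=-1.2: |R|=0.8237
R=1: x+91/128x²=0 ⇒ x=−128/91=-1.4066; min R=1−1/(4·91/128)=0.6484>−1
Confirm numerically:
  x=-1.364: |R|=0.95870 <1
  x=-1.211: |R|=0.83160 <1
  x=-0.828: |R|=0.65941 <1
  x=-1.738: |R|=1.40949 >1
  x=-1.730: |R|=1.39776 >1
  x=-1.655: |R|=1.29228 >1
Interval (-1.4066, 0).

(-1.4066,0); λ=-11 ⇒ h* = (128/91)/11 = 0.1279.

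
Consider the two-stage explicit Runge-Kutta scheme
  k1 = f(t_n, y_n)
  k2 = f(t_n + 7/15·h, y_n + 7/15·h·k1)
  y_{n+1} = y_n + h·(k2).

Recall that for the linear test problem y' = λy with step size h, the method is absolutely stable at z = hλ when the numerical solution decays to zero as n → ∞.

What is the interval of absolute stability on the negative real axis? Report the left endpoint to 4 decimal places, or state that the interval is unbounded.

z∈(-2.1429,0).

Test eqn y'=λy, z=hλ:
  k1=λy_n ⇒ h·k1=z·y_n;  k2=λ(1+7/15z)y_n ⇒ h·k2=z(1+7/15z)y_n
  y_{n+1}/y_n = 1 + z(1+7/15z) = 1 + z + 7/15z²
  ⇒ R(z) = 1 + z + 7/15z².

Find x<0 with |R(x)|<1.
x=-1.29: |R|=0.4866
R=1: x+7/15x²=0 ⇒ x=−15/7=-2.1429; min R=1−1/(4·7/15)=0.4643>−1
Confirm numerically:
  x=-1.465: |R|=0.53657 <1
  x=-1.290: |R|=0.48658 <1
  x=-1.056: |R|=0.46440 <1
  x=-2.682: |R|=1.67479 >1
  x=-2.355: |R|=1.23314 >1
Stable set (-2.1429, 0).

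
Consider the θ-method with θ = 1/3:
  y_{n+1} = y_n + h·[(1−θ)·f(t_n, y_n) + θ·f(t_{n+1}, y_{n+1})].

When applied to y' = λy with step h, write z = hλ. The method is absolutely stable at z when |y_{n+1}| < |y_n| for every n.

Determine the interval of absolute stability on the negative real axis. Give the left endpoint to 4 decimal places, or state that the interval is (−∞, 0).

(-6.0000, 0).

With y'=λy (z=hλ):
  y_{n+1} = y_n + z·[2/3·y_n + 1/3·y_{n+1}] ⇒ (1 − 1/3z)y_{n+1} = (1 + 2/3z)y_n
  R(z) = (1 + 2/3z)/(1 − 1/3z).

Boundary: |R(x)|=1, x<0.
x=-0.33: |R|=0.7027
R=−1: 1+2/3x = −1+1/3x ⇒ -1/3x=2 ⇒ x=2/(-1/3)=-6.0000
Confirm numerically:
  x=-5.056: |R|=0.88282 <1
  x=-4.925: |R|=0.86435 <1
  x=-4.423: |R|=0.78755 <1
  x=-3.129: |R|=0.53157 <1
  x=-6.321: |R|=1.03444 >1
  x=-6.187: |R|=1.02035 >1
Stable set (-6.0000, 0).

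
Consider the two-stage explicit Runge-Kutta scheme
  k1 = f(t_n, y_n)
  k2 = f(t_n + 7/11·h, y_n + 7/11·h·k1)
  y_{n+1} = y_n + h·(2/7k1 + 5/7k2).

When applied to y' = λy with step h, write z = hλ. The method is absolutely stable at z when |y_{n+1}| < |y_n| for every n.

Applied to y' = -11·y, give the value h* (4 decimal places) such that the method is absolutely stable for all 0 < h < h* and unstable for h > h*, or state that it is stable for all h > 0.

On y'=λy, z=hλ:
  k1=λy_n ⇒ h·k1=z·y_n;  k2=λ(1+7/11z)y_n ⇒ h·k2=z(1+7/11z)y_n
  y_{n+1}/y_n = 1 + 2/7z + 5/7z(1+7/11z) = 1 + z + 5/11z²
  R(z) = 1 + z + 5/11z².

Need |R(x)|<1, x<0.
x=-1.77: |R|=0.6540
R=1: x+5/11x²=0 ⇒ x=−11/5=-2.2000; min R=1−1/(4·5/11)=0.4500>−1
Confirm numerically:
  x=-1.561: |R|=0.54660 <1
  x=-1.233: |R|=0.45804 <1
  x=-1.006: |R|=0.45402 <1
  x=-2.674: |R|=1.57613 >1
  x=-2.408: |R|=1.22767 >1
Interval (-2.2000, 0).

(-2.2000,0); λ=-11 ⇒ h* = (11/5)/11 = 0.2000.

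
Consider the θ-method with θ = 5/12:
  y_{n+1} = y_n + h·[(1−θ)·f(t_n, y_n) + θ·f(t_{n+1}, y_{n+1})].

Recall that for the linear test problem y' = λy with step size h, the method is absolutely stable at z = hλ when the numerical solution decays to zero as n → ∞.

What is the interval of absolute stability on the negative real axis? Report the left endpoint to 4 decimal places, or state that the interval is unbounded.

With y'=λy (z=hλ):
  y_{n+1} = y_n + z·[7/12·y_n + 5/12·y_{n+1}] ⇒ (1 − 5/12z)y_{n+1} = (1 + 7/12z)y_n
  so R(z) = (1 + 7/12z)/(1 − 5/12z).

Boundary: |R(x)|=1, x<0.
x=-0.58: |R|=0.5329
R=−1: 1+7/12x = −1+5/12x ⇒ -1/6x=2 ⇒ x=2/(-1/6)=-12.0000
Confirm numerically:
  x=-10.071: |R|=0.93813 <1
  x=-8.677: |R|=0.88000 <1
  x=-8.477: |R|=0.87044 <1
  x=-7.988: |R|=0.84551 <1
  x=-12.428: |R|=1.01155 >1
  x=-12.400: |R|=1.01081 >1
So |R|<1 on (-12.0000, 0).

(-12.0000, 0).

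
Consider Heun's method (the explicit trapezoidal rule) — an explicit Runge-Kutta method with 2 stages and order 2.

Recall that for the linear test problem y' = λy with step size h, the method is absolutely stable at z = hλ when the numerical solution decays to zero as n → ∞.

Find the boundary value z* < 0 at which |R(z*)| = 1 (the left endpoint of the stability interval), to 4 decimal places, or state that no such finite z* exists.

left endpoint -2.0000.

On y'=λy, z=hλ:
  order 2, 2-stage ⇒ R(z)=1+z+z^2/2
  (e.g. R(-0.56)=0.59680, |R|=0.59680)

Find x<0 with |R(x)|<1.
x=-0.56: |R|=0.5968
|R(-1.49)|=0.6200 |R(-1.4)|=0.5800 |R(-0.63)|=0.5684
Bisect:
  x_lo=-2.7377 |R|=2.0099  x_hi=-0.0626 |R|=0.9393
  mid=-1.40019 |R|=0.58007 →hi
  mid=-2.06896 |R|=1.07134 →lo
  mid=-1.73457 |R|=0.76980 →hi
  mid=-1.90177 |R|=0.90659 →hi
  mid=-1.98537 |R|=0.98547 →hi
  mid=-2.02716 |R|=1.02753 →lo
  mid=-2.00626 |R|=1.00628 →lo
  mid=-1.99581 |R|=0.99582 →hi
  ...
  [-2.00006,-1.99990] ⇒ x*=-2.0000
So |R|<1 on (-2.0000, 0).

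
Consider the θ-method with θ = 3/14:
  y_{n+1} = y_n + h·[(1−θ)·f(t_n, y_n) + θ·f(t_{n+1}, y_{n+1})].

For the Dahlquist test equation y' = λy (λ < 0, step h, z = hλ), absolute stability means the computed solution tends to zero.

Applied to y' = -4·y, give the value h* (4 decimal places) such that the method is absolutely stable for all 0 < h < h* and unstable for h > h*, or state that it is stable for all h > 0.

Test eqn y'=λy, z=hλ:
  y_{n+1} = y_n + z·[11/14·y_n + 3/14·y_{n+1}] ⇒ (1 − 3/14z)y_{n+1} = (1 + 11/14z)y_n
  so R(z) = (1 + 11/14z)/(1 − 3/14z).

Solve |R(x)|<1 on ℝ⁻.
x=-1.41: |R|=0.0828
R=−1: 1+11/14x = −1+3/14x ⇒ -4/7x=2 ⇒ x=2/(-4/7)=-3.5000
Confirm numerically:
  x=-3.335: |R|=0.94501 <1
  x=-2.366: |R|=0.57001 <1
  x=-1.908: |R|=0.35429 <1
  x=-1.552: |R|=0.16467 <1
  x=-3.778: |R|=1.08779 >1
  x=-3.698: |R|=1.06312 >1
  x=-3.580: |R|=1.02587 >1
Interval (-3.5000, 0).

(-3.5000,0); λ=-4 ⇒ h* = (7/2)/4 = 0.8750.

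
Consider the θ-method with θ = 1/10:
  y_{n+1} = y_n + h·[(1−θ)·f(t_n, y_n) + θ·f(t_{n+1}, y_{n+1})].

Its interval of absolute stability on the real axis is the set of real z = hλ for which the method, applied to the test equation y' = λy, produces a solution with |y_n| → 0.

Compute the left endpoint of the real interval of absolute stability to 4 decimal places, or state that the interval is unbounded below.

With y'=λy (z=hλ):
  y_{n+1} = y_n + z·[9/10·y_n + 1/10·y_{n+1}] ⇒ (1 − 1/10z)y_{n+1} = (1 + 9/10z)y_n
  R(z) = (1 + 9/10z)/(1 − 1/10z).

Boundary: |R(x)|=1, x<0.
x=-1.42: |R|=0.2434
R=−1: 1+9/10x = −1+1/10x ⇒ -4/5x=2 ⇒ x=2/(-4/5)=-2.5000
Confirm numerically:
  x=-1.999: |R|=0.66597 <1
  x=-1.604: |R|=0.38228 <1
  x=-1.002: |R|=0.08926 <1
  x=-2.763: |R|=1.16485 >1
  x=-2.762: |R|=1.16424 >1
  x=-2.715: |R|=1.13527 >1
Stable set (-2.5000, 0).

left endpoint -2.5000.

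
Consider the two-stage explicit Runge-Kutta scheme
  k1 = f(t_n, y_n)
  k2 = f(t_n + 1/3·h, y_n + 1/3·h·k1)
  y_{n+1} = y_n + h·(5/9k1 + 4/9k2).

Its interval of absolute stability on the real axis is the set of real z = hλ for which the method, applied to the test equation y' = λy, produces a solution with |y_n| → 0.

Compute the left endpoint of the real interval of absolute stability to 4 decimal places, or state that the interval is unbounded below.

With y'=λy (z=hλ):
  k1=λy_n ⇒ h·k1=z·y_n;  k2=λ(1+1/3z)y_n ⇒ h·k2=z(1+1/3z)y_n
  y_{n+1}/y_n = 1 + 5/9z + 4/9z(1+1/3z) = 1 + z + 4/27z²
  ⇒ R(z) = 1 + z + 4/27z².

Find x<0 with |R(x)|<1.
x=-0.55: |R|=0.4948
R=1: x+4/27x²=0 ⇒ x=−27/4=-6.7500; min R=1−1/(4·4/27)=-0.6875>−1
Confirm numerically:
  x=-6.431: |R|=0.69608 <1
  x=-4.403: |R|=0.53094 <1
  x=-3.991: |R|=0.63128 <1
  x=-3.362: |R|=0.68747 <1
  x=-7.347: |R|=1.64980 >1
  x=-7.285: |R|=1.57740 >1
Interval (-6.7500, 0).

z* = -6.7500.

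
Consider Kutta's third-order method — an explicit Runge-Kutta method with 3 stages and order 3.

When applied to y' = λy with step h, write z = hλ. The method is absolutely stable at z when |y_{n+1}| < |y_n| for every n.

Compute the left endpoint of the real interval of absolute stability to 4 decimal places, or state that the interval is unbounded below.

Test eqn y'=λy, z=hλ:
  order 3, 3-stage ⇒ R(z)=1+z+z^2/2+z^3/6
  (e.g. R(-0.91)=0.37845, |R|=0.37845)

Find x<0 with |R(x)|<1.
x=-0.91: |R|=0.3785
|R(-2.82)|=1.5814 |R(-2.32)|=0.7100 |R(-1.28)|=0.1897
Bisect:
  x_lo=-3.3915 |R|=3.1419  x_hi=-0.3039 |R|=0.7376
  mid=-1.84767 |R|=0.19201 →hi
  mid=-2.61957 |R|=1.18447 →lo
  mid=-2.23362 |R|=0.59637 →hi
  mid=-2.42659 |R|=0.86386 →hi
  mid=-2.52308 |R|=1.01708 →lo
  mid=-2.47484 |R|=0.93875 →hi
  mid=-2.49896 |R|=0.97748 →hi
  mid=-2.51102 |R|=0.99717 →hi
  mid=-2.51705 |R|=1.00709 →lo
  mid=-2.51404 |R|=1.00212 →lo
  ...
  [-2.51290,-2.51272] ⇒ x*=-2.5127
Stable set (-2.5127, 0).

z* = -2.5127.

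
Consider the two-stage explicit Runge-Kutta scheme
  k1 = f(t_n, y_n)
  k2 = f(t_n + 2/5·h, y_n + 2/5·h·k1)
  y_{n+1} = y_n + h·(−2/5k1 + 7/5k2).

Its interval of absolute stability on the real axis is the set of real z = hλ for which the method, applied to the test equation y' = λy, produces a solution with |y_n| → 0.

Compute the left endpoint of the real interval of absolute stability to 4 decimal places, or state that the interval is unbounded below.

With y'=λy (z=hλ):
  k1=λy_n ⇒ h·k1=z·y_n;  k2=λ(1+2/5z)y_n ⇒ h·k2=z(1+2/5z)y_n
  y_{n+1}/y_n = 1 − 2/5z + 7/5z(1+2/5z) = 1 + z + 14/25z²
  Hence R(z) = 1 + z + 14/25z².

Boundary: |R(x)|=1, x<0.
x=-0.7: |R|=0.5744
R=1: x+14/25x²=0 ⇒ x=−25/14=-1.7857; min R=1−1/(4·14/25)=0.5536>−1
Confirm numerically:
  x=-1.566: |R|=0.80732 <1
  x=-1.306: |R|=0.64916 <1
  x=-1.179: |R|=0.59942 <1
  x=-0.753: |R|=0.56453 <1
  x=-2.293: |R|=1.65140 >1
  x=-2.048: |R|=1.30081 >1
  x=-1.884: |R|=1.10370 >1
Interval (-1.7857, 0).

left endpoint -1.7857.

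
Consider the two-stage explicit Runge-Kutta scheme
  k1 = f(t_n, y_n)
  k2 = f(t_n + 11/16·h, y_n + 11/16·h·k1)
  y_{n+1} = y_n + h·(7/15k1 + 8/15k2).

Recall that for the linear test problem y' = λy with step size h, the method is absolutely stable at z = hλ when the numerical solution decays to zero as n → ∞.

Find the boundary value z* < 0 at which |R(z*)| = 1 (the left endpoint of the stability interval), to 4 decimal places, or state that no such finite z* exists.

Test eqn y'=λy, z=hλ:
  k1=λy_n ⇒ h·k1=z·y_n;  k2=λ(1+11/16z)y_n ⇒ h·k2=z(1+11/16z)y_n
  y_{n+1}/y_n = 1 + 7/15z + 8/15z(1+11/16z) = 1 + z + 11/30z²
  so R(z) = 1 + z + 11/30z².

Need |R(x)|<1, x<0.
x=-0.76: |R|=0.4518
R=1: x+11/30x²=0 ⇒ x=−30/11=-2.7273; min R=1−1/(4·11/30)=0.3182>−1
Confirm numerically:
  x=-2.352: |R|=0.67636 <1
  x=-2.248: |R|=0.60495 <1
  x=-2.138: |R|=0.53805 <1
  x=-1.321: |R|=0.31885 <1
  x=-3.091: |R|=1.41224 >1
  x=-2.930: |R|=1.21780 >1
  x=-2.814: |R|=1.08949 >1
Stable set (-2.7273, 0).

left endpoint -2.7273.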